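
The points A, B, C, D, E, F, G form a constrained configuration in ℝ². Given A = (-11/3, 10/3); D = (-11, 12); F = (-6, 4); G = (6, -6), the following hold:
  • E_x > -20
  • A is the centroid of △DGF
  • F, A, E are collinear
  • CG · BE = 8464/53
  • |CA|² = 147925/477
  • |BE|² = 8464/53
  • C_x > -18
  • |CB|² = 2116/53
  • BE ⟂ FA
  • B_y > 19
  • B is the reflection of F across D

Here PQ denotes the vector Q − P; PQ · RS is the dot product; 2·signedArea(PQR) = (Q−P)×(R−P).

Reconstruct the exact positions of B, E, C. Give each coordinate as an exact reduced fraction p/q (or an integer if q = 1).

1. B_x = -16  [B is the reflection of F across D]
2. B_y = 20  [B is the reflection of F across D]
   → B = (-16, 20)
3. E_x = -1032/53  [F, A, E are collinear ∩ BE ⟂ FA]
4. E_y = 416/53  [F, A, E are collinear ∩ BE ⟂ FA]
   → E = (-1032/53, 416/53)
5. C_x = -940/53  [line 184/53·x + 644/53·y + -5704/53 = 0 ∩ |CB|² = 2116/53]
6. C_y = 738/53  [line 184/53·x + 644/53·y + -5704/53 = 0 ∩ |CB|² = 2116/53]
   → C = (-940/53, 738/53)

B = (-16, 20)
C = (-940/53, 738/53)
E = (-1032/53, 416/53)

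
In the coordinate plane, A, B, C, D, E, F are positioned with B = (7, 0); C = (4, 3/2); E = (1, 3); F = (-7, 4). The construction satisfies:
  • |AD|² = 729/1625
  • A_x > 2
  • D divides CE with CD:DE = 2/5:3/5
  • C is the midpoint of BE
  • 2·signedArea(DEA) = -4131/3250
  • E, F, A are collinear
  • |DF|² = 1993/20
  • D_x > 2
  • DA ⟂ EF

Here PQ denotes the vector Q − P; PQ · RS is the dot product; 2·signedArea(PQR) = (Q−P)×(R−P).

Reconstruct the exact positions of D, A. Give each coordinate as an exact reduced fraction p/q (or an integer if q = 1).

A = (937/325, 1797/650)
D = (14/5, 21/10)

1. D_x = 14/5  [D divides CE with CD:DE = 2/5:3/5]
2. D_y = 21/10  [D divides CE with CD:DE = 2/5:3/5]
   → D = (14/5, 21/10)
3. A_x = 937/325  [E, F, A are collinear ∩ DA ⟂ EF]
4. A_y = 1797/650  [E, F, A are collinear ∩ DA ⟂ EF]
   → A = (937/325, 1797/650)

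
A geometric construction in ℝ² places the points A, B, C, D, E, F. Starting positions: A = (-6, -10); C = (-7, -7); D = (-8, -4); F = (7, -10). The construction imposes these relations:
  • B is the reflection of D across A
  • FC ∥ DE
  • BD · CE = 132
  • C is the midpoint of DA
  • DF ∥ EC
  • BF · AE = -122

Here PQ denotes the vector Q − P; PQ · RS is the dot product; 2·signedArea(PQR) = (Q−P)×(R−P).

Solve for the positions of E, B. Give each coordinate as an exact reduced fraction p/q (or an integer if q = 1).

B = (-4, -16)
E = (-22, -1)

1. E_x = -22  [DF ∥ EC ∩ FC ∥ DE]
2. E_y = -1  [DF ∥ EC ∩ FC ∥ DE]
   → E = (-22, -1)
3. B_x = -4  [B is the reflection of D across A]
4. B_y = -16  [B is the reflection of D across A]
   → B = (-4, -16)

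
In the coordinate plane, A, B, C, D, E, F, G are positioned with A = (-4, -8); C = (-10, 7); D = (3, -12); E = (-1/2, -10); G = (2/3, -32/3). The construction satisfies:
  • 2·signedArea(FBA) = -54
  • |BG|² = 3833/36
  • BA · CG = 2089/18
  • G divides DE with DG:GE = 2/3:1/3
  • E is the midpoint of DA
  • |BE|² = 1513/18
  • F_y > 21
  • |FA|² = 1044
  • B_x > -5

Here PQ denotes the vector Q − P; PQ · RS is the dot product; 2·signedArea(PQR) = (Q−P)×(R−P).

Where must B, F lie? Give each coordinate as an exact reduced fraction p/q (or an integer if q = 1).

1. B_x = -14/3  [line -32/3·x + 53/3·y + -313/18 = 0 ∩ |BG|² = 3833/36]
2. B_y = -11/6  [line -32/3·x + 53/3·y + -313/18 = 0 ∩ |BG|² = 3833/36]
   → B = (-14/3, -11/6)
3. F_x = -16  [line 37/6·x + 2/3·y + 84 = 0 ∩ |FA|² = 1044]
4. F_y = 22  [line 37/6·x + 2/3·y + 84 = 0 ∩ |FA|² = 1044]
   → F = (-16, 22)

B = (-14/3, -11/6)
F = (-16, 22)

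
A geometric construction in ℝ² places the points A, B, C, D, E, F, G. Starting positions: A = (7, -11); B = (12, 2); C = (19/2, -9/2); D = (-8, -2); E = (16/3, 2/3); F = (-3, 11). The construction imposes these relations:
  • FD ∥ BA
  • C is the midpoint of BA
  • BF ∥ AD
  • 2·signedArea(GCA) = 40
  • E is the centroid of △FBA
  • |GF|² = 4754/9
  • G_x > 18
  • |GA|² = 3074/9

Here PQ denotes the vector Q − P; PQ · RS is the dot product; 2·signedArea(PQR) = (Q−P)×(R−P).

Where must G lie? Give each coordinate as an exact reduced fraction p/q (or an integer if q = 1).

G = (56/3, 10/3)

1. G_x = 56/3  [line 13/2·x + -5/2·y + -113 = 0 ∩ |GA|² = 3074/9]
2. G_y = 10/3  [line 13/2·x + -5/2·y + -113 = 0 ∩ |GA|² = 3074/9]
   → G = (56/3, 10/3)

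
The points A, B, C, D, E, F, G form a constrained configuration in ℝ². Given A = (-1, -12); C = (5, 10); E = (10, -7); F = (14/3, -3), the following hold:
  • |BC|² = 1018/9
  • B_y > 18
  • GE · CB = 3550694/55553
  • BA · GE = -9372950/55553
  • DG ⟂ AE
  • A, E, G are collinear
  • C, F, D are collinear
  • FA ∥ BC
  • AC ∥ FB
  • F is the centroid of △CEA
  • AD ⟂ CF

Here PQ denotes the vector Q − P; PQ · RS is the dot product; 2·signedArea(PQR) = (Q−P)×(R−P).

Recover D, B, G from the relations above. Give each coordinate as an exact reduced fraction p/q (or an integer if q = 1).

B = (32/3, 19)
D = (3373/761, -9238/761)
G = (191639/55553, -554276/55553)

1. D_x = 3373/761  [C, F, D are collinear ∩ AD ⟂ CF]
2. D_y = -9238/761  [C, F, D are collinear ∩ AD ⟂ CF]
   → D = (3373/761, -9238/761)
3. B_x = 32/3  [FA ∥ BC ∩ AC ∥ FB]
4. B_y = 19  [FA ∥ BC ∩ AC ∥ FB]
   → B = (32/3, 19)
5. G_x = 191639/55553  [A, E, G are collinear ∩ DG ⟂ AE]
6. G_y = -554276/55553  [A, E, G are collinear ∩ DG ⟂ AE]
   → G = (191639/55553, -554276/55553)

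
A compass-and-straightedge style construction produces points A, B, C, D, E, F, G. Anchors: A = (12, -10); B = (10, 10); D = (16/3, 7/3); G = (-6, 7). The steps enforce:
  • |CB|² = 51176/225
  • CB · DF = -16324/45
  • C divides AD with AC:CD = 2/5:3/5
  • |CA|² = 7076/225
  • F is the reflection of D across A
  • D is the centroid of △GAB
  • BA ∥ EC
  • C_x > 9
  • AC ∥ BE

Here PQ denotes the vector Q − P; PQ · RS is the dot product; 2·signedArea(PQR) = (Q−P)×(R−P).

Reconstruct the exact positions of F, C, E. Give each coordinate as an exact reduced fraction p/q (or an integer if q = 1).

1. F_x = 56/3  [F is the reflection of D across A]
2. F_y = -67/3  [F is the reflection of D across A]
   → F = (56/3, -67/3)
3. C_x = 28/3  [C divides AD with AC:CD = 2/5:3/5]
4. C_y = -76/15  [C divides AD with AC:CD = 2/5:3/5]
   → C = (28/3, -76/15)
5. E_x = 22/3  [BA ∥ EC ∩ AC ∥ BE]
6. E_y = 224/15  [BA ∥ EC ∩ AC ∥ BE]
   → E = (22/3, 224/15)

C = (28/3, -76/15)
E = (22/3, 224/15)
F = (56/3, -67/3)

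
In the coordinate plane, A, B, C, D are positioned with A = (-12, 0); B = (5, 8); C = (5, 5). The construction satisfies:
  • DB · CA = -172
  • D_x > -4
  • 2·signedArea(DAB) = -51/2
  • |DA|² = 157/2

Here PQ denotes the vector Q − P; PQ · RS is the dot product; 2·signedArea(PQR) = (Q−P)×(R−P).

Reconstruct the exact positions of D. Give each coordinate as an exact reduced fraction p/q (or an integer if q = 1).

D = (-7/2, 5/2)

1. D_x = -7/2  [2·signedArea(DAB) = -51/2 ∩ DB · CA = -172]
2. D_y = 5/2  [2·signedArea(DAB) = -51/2 ∩ DB · CA = -172]
   → D = (-7/2, 5/2)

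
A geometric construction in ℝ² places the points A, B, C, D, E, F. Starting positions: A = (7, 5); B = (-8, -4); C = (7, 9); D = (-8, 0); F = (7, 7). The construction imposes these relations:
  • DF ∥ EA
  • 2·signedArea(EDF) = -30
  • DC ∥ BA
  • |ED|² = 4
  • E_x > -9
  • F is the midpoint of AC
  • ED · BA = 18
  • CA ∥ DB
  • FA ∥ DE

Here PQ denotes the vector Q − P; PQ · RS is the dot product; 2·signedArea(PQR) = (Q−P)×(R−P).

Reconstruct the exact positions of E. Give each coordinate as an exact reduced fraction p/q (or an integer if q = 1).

1. E_x = -8  [DF ∥ EA ∩ FA ∥ DE]
2. E_y = -2  [DF ∥ EA ∩ FA ∥ DE]
   → E = (-8, -2)

E = (-8, -2)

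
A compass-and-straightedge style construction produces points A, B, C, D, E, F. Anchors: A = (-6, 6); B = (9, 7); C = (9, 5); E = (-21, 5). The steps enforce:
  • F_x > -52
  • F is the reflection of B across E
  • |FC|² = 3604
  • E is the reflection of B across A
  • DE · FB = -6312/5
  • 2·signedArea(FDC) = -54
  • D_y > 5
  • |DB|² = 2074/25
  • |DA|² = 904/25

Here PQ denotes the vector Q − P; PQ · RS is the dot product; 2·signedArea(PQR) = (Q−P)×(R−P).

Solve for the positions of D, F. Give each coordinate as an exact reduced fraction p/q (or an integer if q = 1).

1. F_x = -51  [F is the reflection of B across E]
2. F_y = 3  [F is the reflection of B across E]
   → F = (-51, 3)
3. D_x = 0  [DE · FB = -6312/5 ∩ 2·signedArea(FDC) = -54]
4. D_y = 28/5  [DE · FB = -6312/5 ∩ 2·signedArea(FDC) = -54]
   → D = (0, 28/5)

D = (0, 28/5)
F = (-51, 3)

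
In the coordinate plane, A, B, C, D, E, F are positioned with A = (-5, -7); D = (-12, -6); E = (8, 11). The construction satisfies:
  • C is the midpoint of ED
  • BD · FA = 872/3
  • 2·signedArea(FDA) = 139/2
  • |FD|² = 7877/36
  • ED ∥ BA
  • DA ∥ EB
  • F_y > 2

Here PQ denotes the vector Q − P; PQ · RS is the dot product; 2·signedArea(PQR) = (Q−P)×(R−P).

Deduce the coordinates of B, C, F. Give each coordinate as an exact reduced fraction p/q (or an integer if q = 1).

B = (15, 10)
C = (-2, 5/2)
F = (1/3, 13/6)

1. B_x = 15  [ED ∥ BA ∩ DA ∥ EB]
2. B_y = 10  [ED ∥ BA ∩ DA ∥ EB]
   → B = (15, 10)
3. C_x = -2  [C is the midpoint of ED]
4. C_y = 5/2  [C is the midpoint of ED]
   → C = (-2, 5/2)
5. F_x = 1/3  [2·signedArea(FDA) = 139/2 ∩ BD · FA = 872/3]
6. F_y = 13/6  [2·signedArea(FDA) = 139/2 ∩ BD · FA = 872/3]
   → F = (1/3, 13/6)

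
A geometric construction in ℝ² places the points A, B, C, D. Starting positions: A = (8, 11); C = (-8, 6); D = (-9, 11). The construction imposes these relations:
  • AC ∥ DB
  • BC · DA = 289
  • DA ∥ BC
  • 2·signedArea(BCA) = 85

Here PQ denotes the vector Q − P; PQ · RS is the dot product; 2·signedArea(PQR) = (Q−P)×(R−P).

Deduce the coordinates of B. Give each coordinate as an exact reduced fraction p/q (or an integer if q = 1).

B = (-25, 6)

1. B_x = -25  [DA ∥ BC ∩ AC ∥ DB]
2. B_y = 6  [DA ∥ BC ∩ AC ∥ DB]
   → B = (-25, 6)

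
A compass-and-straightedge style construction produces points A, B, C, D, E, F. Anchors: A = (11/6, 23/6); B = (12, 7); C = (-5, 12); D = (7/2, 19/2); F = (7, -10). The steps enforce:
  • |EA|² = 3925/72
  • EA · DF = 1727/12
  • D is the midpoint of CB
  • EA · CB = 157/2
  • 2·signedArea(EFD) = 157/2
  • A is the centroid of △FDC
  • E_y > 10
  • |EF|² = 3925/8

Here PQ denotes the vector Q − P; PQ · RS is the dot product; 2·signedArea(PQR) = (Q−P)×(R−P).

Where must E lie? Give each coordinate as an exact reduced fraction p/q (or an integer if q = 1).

1. E_x = -3/4  [EA · DF = 1727/12 ∩ EA · CB = 157/2]
2. E_y = 43/4  [EA · DF = 1727/12 ∩ EA · CB = 157/2]
   → E = (-3/4, 43/4)

E = (-3/4, 43/4)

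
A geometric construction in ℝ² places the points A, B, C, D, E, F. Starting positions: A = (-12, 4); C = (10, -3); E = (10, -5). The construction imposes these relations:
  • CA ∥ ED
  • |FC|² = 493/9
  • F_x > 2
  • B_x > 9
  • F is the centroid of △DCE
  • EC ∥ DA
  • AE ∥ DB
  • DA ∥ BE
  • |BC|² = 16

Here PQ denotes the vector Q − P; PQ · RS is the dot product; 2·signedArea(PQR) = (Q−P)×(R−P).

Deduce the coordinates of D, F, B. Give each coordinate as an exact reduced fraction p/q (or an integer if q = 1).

B = (10, -7)
D = (-12, 2)
F = (8/3, -2)

1. D_x = -12  [EC ∥ DA ∩ CA ∥ ED]
2. D_y = 2  [EC ∥ DA ∩ CA ∥ ED]
   → D = (-12, 2)
3. F_x = 8/3  [F is the centroid of △DCE]
4. F_y = -2  [F is the centroid of △DCE]
   → F = (8/3, -2)
5. B_x = 10  [DA ∥ BE ∩ AE ∥ DB]
6. B_y = -7  [DA ∥ BE ∩ AE ∥ DB]
   → B = (10, -7)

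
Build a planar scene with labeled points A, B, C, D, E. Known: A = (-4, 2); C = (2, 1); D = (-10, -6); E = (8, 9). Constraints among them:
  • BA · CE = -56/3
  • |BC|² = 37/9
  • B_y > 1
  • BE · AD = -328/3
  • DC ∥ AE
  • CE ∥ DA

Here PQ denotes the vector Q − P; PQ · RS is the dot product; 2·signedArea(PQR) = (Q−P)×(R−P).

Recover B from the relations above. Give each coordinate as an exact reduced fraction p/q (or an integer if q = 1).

1. B_x = 0  [line 6·x + 8·y + -32/3 = 0 ∩ |BC|² = 37/9]
2. B_y = 4/3  [line 6·x + 8·y + -32/3 = 0 ∩ |BC|² = 37/9]
   → B = (0, 4/3)

B = (0, 4/3)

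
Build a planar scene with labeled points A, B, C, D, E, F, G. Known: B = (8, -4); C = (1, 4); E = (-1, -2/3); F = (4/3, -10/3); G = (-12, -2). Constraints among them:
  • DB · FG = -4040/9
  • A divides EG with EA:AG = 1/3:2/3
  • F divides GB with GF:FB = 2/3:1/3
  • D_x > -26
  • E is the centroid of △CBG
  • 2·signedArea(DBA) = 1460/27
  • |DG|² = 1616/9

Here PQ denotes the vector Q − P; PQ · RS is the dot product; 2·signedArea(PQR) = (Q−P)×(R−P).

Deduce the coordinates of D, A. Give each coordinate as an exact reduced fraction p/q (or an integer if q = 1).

1. D_x = -76/3  [line 40/3·x + -4/3·y + 3032/9 = 0 ∩ |DG|² = 1616/9]
2. D_y = -2/3  [line 40/3·x + -4/3·y + 3032/9 = 0 ∩ |DG|² = 1616/9]
   → D = (-76/3, -2/3)
3. A_x = -14/3  [2·signedArea(DBA) = 1460/27 ∩ A divides EG with EA:AG = 1/3:2/3]
4. A_y = -10/9  [2·signedArea(DBA) = 1460/27 ∩ A divides EG with EA:AG = 1/3:2/3]
   → A = (-14/3, -10/9)

A = (-14/3, -10/9)
D = (-76/3, -2/3)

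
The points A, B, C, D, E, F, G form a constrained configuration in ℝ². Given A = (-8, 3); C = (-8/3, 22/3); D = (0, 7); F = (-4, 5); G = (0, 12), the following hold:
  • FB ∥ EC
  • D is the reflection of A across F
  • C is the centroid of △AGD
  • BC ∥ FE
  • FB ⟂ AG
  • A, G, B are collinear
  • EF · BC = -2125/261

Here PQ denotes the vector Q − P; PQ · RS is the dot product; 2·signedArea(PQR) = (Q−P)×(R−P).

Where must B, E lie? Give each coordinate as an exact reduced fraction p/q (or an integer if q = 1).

B = (-152/29, 177/29)
E = (-124/87, 542/87)

1. B_x = -152/29  [A, G, B are collinear ∩ FB ⟂ AG]
2. B_y = 177/29  [A, G, B are collinear ∩ FB ⟂ AG]
   → B = (-152/29, 177/29)
3. E_x = -124/87  [FB ∥ EC ∩ BC ∥ FE]
4. E_y = 542/87  [FB ∥ EC ∩ BC ∥ FE]
   → E = (-124/87, 542/87)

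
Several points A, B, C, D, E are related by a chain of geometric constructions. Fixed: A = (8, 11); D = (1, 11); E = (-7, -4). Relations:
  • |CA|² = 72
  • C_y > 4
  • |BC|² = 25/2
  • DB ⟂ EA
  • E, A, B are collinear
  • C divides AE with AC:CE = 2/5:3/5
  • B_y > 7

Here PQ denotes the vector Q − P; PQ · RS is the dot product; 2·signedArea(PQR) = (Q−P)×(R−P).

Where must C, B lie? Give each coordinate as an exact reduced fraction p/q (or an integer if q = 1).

B = (9/2, 15/2)
C = (2, 5)

1. C_x = 2  [C divides AE with AC:CE = 2/5:3/5]
2. C_y = 5  [C divides AE with AC:CE = 2/5:3/5]
   → C = (2, 5)
3. B_x = 9/2  [E, A, B are collinear ∩ DB ⟂ EA]
4. B_y = 15/2  [E, A, B are collinear ∩ DB ⟂ EA]
   → B = (9/2, 15/2)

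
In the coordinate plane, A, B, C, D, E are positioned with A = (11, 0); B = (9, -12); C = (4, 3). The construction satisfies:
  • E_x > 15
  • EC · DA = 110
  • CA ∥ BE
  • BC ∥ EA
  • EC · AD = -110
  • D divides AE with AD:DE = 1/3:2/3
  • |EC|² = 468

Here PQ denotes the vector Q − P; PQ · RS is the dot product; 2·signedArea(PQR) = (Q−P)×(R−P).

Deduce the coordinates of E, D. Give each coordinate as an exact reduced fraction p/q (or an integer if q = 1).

1. E_x = 16  [BC ∥ EA ∩ CA ∥ BE]
2. E_y = -15  [BC ∥ EA ∩ CA ∥ BE]
   → E = (16, -15)
3. D_x = 38/3  [D divides AE with AD:DE = 1/3:2/3]
4. D_y = -5  [D divides AE with AD:DE = 1/3:2/3]
   → D = (38/3, -5)

D = (38/3, -5)
E = (16, -15)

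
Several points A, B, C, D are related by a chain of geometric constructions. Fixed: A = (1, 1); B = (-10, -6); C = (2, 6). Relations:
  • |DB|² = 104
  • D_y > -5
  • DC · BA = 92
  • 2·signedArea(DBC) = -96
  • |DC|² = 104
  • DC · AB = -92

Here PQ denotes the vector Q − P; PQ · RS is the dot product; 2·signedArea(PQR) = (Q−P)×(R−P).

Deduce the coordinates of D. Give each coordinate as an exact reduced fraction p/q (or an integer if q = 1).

1. D_x = 0  [DC · BA = 92 ∩ 2·signedArea(DBC) = -96]
2. D_y = -4  [DC · BA = 92 ∩ 2·signedArea(DBC) = -96]
   → D = (0, -4)

D = (0, -4)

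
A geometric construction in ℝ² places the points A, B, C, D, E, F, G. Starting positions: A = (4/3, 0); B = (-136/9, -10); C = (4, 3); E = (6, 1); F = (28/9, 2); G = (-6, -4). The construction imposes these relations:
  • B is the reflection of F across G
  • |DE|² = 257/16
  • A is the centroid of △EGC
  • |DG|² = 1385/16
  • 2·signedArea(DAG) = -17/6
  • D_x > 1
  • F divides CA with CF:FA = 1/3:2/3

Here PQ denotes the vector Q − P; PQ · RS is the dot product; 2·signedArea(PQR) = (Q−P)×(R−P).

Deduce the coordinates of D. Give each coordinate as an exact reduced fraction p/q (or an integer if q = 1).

D = (2, 3/4)

1. D_x = 2  [line 4·x + -22/3·y + -5/2 = 0 ∩ |DG|² = 1385/16]
2. D_y = 3/4  [line 4·x + -22/3·y + -5/2 = 0 ∩ |DG|² = 1385/16]
   → D = (2, 3/4)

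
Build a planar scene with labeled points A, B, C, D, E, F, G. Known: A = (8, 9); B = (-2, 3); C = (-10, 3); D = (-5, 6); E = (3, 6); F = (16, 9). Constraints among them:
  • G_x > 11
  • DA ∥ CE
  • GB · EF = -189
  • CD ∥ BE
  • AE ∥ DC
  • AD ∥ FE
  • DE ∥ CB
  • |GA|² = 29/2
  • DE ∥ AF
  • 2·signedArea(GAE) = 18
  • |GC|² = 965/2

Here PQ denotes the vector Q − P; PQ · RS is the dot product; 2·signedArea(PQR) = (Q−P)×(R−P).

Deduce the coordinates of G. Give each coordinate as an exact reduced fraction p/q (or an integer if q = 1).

1. G_x = 23/2  [GB · EF = -189 ∩ 2·signedArea(GAE) = 18]
2. G_y = 15/2  [GB · EF = -189 ∩ 2·signedArea(GAE) = 18]
   → G = (23/2, 15/2)

G = (23/2, 15/2)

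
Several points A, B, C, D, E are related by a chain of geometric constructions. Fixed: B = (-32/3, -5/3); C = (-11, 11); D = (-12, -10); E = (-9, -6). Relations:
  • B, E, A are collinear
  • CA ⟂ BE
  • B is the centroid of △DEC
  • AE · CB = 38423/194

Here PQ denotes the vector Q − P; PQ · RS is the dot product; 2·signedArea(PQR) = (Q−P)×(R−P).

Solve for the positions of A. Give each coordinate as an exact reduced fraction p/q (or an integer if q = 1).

1. A_x = -2901/194  [B, E, A are collinear ∩ CA ⟂ BE]
2. A_y = 1839/194  [B, E, A are collinear ∩ CA ⟂ BE]
   → A = (-2901/194, 1839/194)

A = (-2901/194, 1839/194)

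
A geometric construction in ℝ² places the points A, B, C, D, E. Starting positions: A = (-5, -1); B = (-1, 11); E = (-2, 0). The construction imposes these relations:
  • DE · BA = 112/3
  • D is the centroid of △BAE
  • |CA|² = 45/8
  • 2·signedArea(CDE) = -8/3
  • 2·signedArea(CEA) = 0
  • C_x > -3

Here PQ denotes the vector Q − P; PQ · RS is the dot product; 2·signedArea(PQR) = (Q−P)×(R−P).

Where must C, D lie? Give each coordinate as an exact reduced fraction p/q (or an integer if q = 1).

1. C_x = -11/4  [line 1·x + -3·y + 2 = 0 ∩ |CA|² = 45/8]
2. C_y = -1/4  [line 1·x + -3·y + 2 = 0 ∩ |CA|² = 45/8]
   → C = (-11/4, -1/4)
3. D_x = -8/3  [D is the centroid of △BAE]
4. D_y = 10/3  [D is the centroid of △BAE]
   → D = (-8/3, 10/3)

C = (-11/4, -1/4)
D = (-8/3, 10/3)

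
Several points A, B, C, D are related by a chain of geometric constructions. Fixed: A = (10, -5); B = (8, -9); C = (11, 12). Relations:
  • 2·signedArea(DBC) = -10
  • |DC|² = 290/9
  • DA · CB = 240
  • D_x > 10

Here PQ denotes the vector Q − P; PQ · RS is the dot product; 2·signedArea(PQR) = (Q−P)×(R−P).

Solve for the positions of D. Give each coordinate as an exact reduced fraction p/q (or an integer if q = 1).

D = (32/3, 19/3)

1. D_x = 32/3  [2·signedArea(DBC) = -10 ∩ DA · CB = 240]
2. D_y = 19/3  [2·signedArea(DBC) = -10 ∩ DA · CB = 240]
   → D = (32/3, 19/3)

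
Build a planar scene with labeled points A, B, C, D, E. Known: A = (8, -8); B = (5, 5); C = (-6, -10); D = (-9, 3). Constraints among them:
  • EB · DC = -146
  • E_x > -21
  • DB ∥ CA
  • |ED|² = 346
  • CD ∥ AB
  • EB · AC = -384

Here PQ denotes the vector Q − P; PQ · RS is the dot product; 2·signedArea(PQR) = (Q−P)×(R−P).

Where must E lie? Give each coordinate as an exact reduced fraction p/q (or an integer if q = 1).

E = (-20, -12)

1. E_x = -20  [EB · DC = -146 ∩ EB · AC = -384]
2. E_y = -12  [EB · DC = -146 ∩ EB · AC = -384]
   → E = (-20, -12)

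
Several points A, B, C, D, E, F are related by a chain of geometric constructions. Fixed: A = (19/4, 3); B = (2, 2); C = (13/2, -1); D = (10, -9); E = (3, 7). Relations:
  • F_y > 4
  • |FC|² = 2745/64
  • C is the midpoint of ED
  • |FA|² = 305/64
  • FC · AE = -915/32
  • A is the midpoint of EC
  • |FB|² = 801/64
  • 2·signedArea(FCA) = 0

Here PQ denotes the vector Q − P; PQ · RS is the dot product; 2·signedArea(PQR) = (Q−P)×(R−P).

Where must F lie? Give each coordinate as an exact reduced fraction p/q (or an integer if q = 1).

F = (31/8, 5)

1. F_x = 31/8  [2·signedArea(FCA) = 0 ∩ FC · AE = -915/32]
2. F_y = 5  [2·signedArea(FCA) = 0 ∩ FC · AE = -915/32]
   → F = (31/8, 5)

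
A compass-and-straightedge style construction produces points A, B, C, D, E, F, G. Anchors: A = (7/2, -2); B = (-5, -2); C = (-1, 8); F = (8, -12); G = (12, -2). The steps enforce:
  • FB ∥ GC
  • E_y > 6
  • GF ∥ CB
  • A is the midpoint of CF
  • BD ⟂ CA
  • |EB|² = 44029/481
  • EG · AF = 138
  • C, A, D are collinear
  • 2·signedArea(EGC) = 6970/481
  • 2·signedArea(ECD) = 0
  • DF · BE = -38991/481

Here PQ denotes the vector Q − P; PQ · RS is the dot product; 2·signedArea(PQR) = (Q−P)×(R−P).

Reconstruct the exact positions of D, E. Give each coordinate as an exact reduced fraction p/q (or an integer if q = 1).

D = (995/481, 568/481)
E = (-112/481, 3028/481)

1. D_x = 995/481  [C, A, D are collinear ∩ BD ⟂ CA]
2. D_y = 568/481  [C, A, D are collinear ∩ BD ⟂ CA]
   → D = (995/481, 568/481)
3. E_x = -112/481  [2·signedArea(ECD) = 0 ∩ DF · BE = -38991/481]
4. E_y = 3028/481  [2·signedArea(ECD) = 0 ∩ DF · BE = -38991/481]
   → E = (-112/481, 3028/481)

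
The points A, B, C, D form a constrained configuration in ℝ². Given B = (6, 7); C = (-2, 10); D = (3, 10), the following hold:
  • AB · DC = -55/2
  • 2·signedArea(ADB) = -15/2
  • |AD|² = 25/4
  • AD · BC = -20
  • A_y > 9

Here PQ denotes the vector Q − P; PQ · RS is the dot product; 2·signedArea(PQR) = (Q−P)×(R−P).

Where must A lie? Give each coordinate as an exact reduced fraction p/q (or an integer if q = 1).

A = (1/2, 10)

1. A_x = 1/2  [AB · DC = -55/2 ∩ 2·signedArea(ADB) = -15/2]
2. A_y = 10  [AB · DC = -55/2 ∩ 2·signedArea(ADB) = -15/2]
   → A = (1/2, 10)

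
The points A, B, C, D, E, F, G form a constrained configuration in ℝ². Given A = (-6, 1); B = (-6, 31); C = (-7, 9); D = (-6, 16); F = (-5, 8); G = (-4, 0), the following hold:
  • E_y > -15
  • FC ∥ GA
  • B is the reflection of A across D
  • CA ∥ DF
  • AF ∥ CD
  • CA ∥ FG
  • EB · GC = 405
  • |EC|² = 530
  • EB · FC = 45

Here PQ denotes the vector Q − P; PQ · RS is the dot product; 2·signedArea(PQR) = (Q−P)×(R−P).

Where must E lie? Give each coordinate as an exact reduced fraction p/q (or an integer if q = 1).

1. E_x = -6  [EB · FC = 45 ∩ EB · GC = 405]
2. E_y = -14  [EB · FC = 45 ∩ EB · GC = 405]
   → E = (-6, -14)

E = (-6, -14)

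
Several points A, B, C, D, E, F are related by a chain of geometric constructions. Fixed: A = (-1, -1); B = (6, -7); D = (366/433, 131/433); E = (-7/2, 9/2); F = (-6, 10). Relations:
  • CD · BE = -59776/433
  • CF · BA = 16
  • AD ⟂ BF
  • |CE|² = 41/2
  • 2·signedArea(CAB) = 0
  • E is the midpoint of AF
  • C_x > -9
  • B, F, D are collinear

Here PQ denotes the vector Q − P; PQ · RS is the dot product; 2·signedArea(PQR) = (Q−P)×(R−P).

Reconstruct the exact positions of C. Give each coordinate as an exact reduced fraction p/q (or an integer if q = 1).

1. C_x = -8  [2·signedArea(CAB) = 0 ∩ CF · BA = 16]
2. C_y = 5  [2·signedArea(CAB) = 0 ∩ CF · BA = 16]
   → C = (-8, 5)

C = (-8, 5)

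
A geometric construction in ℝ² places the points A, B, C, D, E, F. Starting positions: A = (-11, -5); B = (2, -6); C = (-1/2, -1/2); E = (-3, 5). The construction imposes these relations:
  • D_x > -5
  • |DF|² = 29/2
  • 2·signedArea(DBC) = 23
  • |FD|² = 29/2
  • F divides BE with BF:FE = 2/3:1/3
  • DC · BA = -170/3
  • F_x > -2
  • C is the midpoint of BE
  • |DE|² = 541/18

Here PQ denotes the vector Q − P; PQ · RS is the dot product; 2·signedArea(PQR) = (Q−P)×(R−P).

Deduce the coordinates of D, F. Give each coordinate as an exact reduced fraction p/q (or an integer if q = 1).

D = (-29/6, -1/6)
F = (-4/3, 4/3)

1. D_x = -29/6  [2·signedArea(DBC) = 23 ∩ DC · BA = -170/3]
2. D_y = -1/6  [2·signedArea(DBC) = 23 ∩ DC · BA = -170/3]
   → D = (-29/6, -1/6)
3. F_x = -4/3  [F divides BE with BF:FE = 2/3:1/3]
4. F_y = 4/3  [F divides BE with BF:FE = 2/3:1/3]
   → F = (-4/3, 4/3)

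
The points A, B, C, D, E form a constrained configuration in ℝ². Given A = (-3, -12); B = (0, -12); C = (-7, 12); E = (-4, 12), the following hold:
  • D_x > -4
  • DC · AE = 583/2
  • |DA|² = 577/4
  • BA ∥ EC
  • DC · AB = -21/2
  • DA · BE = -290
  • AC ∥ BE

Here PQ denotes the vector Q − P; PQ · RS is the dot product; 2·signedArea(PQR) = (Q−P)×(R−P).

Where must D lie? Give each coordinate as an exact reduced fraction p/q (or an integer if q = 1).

1. D_x = -7/2  [DC · AE = 583/2 ∩ DA · BE = -290]
2. D_y = 0  [DC · AE = 583/2 ∩ DA · BE = -290]
   → D = (-7/2, 0)

D = (-7/2, 0)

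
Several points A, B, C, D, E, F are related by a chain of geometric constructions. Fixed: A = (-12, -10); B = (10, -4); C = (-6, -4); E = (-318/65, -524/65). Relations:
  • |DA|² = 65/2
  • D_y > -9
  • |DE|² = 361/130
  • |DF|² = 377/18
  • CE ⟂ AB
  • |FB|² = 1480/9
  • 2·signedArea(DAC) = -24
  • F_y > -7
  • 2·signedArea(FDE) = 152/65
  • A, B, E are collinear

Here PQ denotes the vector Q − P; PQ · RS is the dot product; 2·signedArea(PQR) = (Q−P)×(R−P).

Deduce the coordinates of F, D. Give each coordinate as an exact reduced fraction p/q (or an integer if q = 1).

D = (-13/2, -17/2)
F = (-8/3, -6)

1. D_x = -13/2  [line -6·x + 6·y + 12 = 0 ∩ |DA|² = 65/2]
2. D_y = -17/2  [line -6·x + 6·y + 12 = 0 ∩ |DA|² = 65/2]
   → D = (-13/2, -17/2)
3. F_x = -8/3  [line -57/130·x + 209/130·y + 551/65 = 0 ∩ |DF|² = 377/18]
4. F_y = -6  [line -57/130·x + 209/130·y + 551/65 = 0 ∩ |DF|² = 377/18]
   → F = (-8/3, -6)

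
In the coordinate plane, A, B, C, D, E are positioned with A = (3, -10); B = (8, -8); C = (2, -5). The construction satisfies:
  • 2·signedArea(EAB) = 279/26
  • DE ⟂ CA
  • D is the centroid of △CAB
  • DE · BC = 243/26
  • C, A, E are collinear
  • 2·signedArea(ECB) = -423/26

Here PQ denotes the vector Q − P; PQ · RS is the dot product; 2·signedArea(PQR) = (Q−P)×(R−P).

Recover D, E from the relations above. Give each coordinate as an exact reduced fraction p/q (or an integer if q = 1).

1. D_x = 13/3  [D is the centroid of △CAB]
2. D_y = -23/3  [D is the centroid of △CAB]
   → D = (13/3, -23/3)
3. E_x = 203/78  [C, A, E are collinear ∩ DE ⟂ CA]
4. E_y = -625/78  [C, A, E are collinear ∩ DE ⟂ CA]
   → E = (203/78, -625/78)

D = (13/3, -23/3)
E = (203/78, -625/78)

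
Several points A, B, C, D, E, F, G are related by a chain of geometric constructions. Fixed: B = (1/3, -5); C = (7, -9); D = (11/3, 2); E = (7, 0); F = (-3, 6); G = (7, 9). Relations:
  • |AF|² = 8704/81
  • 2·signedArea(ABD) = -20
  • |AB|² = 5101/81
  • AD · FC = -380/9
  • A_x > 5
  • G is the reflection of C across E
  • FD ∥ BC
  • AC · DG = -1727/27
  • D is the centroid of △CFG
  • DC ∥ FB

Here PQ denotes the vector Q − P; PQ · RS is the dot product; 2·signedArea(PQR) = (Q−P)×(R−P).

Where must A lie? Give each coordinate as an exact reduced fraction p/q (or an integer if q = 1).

1. A_x = 53/9  [AC · DG = -1727/27 ∩ AD · FC = -380/9]
2. A_y = 2/3  [AC · DG = -1727/27 ∩ AD · FC = -380/9]
   → A = (53/9, 2/3)

A = (53/9, 2/3)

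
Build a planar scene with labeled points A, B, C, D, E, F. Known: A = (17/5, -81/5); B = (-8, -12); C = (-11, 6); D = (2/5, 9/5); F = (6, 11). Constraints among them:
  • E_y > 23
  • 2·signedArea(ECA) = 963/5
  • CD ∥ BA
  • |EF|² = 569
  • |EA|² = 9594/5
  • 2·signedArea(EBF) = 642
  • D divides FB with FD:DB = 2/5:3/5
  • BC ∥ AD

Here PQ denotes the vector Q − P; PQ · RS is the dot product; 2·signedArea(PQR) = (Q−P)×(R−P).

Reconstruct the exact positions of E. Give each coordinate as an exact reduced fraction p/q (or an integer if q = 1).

1. E_x = -14  [2·signedArea(ECA) = 963/5 ∩ 2·signedArea(EBF) = 642]
2. E_y = 24  [2·signedArea(ECA) = 963/5 ∩ 2·signedArea(EBF) = 642]
   → E = (-14, 24)

E = (-14, 24)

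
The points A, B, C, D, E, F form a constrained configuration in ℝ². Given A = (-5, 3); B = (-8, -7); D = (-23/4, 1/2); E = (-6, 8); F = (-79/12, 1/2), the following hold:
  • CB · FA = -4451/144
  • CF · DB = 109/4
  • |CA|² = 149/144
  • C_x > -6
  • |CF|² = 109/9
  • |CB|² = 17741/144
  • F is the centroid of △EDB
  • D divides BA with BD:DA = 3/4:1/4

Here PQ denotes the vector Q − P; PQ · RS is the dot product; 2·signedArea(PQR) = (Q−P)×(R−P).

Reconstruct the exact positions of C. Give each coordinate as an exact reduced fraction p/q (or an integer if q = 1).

1. C_x = -67/12  [CF · DB = 109/4 ∩ CB · FA = -4451/144]
2. C_y = 23/6  [CF · DB = 109/4 ∩ CB · FA = -4451/144]
   → C = (-67/12, 23/6)

C = (-67/12, 23/6)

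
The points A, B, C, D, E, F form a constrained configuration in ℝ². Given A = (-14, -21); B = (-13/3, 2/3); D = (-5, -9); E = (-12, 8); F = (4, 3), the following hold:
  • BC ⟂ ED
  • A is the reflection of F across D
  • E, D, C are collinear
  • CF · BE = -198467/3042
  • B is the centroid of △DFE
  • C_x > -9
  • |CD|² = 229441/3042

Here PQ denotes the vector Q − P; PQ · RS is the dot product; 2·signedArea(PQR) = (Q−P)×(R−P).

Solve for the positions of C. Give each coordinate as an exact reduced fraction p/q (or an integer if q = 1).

1. C_x = -8423/1014  [E, D, C are collinear ∩ BC ⟂ ED]
2. C_y = -983/1014  [E, D, C are collinear ∩ BC ⟂ ED]
   → C = (-8423/1014, -983/1014)

C = (-8423/1014, -983/1014)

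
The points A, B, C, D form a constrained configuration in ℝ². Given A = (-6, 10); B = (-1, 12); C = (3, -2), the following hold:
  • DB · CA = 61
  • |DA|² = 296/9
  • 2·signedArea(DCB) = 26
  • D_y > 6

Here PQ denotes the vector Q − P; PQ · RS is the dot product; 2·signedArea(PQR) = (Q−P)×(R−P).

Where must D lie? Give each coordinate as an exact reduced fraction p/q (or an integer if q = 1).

D = (-4/3, 20/3)

1. D_x = -4/3  [DB · CA = 61 ∩ 2·signedArea(DCB) = 26]
2. D_y = 20/3  [DB · CA = 61 ∩ 2·signedArea(DCB) = 26]
   → D = (-4/3, 20/3)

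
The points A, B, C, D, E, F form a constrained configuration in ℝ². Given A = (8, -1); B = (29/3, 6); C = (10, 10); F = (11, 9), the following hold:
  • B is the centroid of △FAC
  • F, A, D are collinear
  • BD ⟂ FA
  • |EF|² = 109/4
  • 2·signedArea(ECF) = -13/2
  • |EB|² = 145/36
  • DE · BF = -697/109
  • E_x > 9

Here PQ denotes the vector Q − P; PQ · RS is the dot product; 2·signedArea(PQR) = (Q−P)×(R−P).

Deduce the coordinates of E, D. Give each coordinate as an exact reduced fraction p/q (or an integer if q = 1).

D = (1097/109, 641/109)
E = (19/2, 4)

1. E_x = 19/2  [line 1·x + 1·y + -27/2 = 0 ∩ |EF|² = 109/4]
2. E_y = 4  [line 1·x + 1·y + -27/2 = 0 ∩ |EF|² = 109/4]
   → E = (19/2, 4)
3. D_x = 1097/109  [F, A, D are collinear ∩ BD ⟂ FA]
4. D_y = 641/109  [F, A, D are collinear ∩ BD ⟂ FA]
   → D = (1097/109, 641/109)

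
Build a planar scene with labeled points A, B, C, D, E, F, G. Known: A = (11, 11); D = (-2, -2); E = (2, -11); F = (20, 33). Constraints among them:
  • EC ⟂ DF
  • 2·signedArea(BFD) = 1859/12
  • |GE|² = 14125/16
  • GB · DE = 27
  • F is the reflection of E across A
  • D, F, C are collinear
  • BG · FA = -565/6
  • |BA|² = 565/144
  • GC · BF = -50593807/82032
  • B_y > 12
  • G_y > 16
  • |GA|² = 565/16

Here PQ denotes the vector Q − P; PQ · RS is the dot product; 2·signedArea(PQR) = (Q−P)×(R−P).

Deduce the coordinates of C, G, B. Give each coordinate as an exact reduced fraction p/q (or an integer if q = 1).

B = (47/4, 77/6)
C = (-8412/1709, -11363/1709)
G = (53/4, 33/2)

1. C_x = -8412/1709  [D, F, C are collinear ∩ EC ⟂ DF]
2. C_y = -11363/1709  [D, F, C are collinear ∩ EC ⟂ DF]
   → C = (-8412/1709, -11363/1709)
3. B_x = 47/4  [line 35·x + -22·y + -1547/12 = 0 ∩ |BA|² = 565/144]
4. B_y = 77/6  [line 35·x + -22·y + -1547/12 = 0 ∩ |BA|² = 565/144]
   → B = (47/4, 77/6)
5. G_x = 53/4  [GB · DE = 27 ∩ GC · BF = -50593807/82032]
6. G_y = 33/2  [GB · DE = 27 ∩ GC · BF = -50593807/82032]
   → G = (53/4, 33/2)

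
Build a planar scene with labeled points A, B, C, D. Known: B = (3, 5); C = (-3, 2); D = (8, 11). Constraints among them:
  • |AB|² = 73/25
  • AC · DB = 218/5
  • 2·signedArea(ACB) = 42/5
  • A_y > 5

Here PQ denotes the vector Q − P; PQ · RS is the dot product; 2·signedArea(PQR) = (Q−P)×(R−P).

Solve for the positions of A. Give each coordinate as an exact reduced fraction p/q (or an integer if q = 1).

A = (7/5, 28/5)

1. A_x = 7/5  [2·signedArea(ACB) = 42/5 ∩ AC · DB = 218/5]
2. A_y = 28/5  [2·signedArea(ACB) = 42/5 ∩ AC · DB = 218/5]
   → A = (7/5, 28/5)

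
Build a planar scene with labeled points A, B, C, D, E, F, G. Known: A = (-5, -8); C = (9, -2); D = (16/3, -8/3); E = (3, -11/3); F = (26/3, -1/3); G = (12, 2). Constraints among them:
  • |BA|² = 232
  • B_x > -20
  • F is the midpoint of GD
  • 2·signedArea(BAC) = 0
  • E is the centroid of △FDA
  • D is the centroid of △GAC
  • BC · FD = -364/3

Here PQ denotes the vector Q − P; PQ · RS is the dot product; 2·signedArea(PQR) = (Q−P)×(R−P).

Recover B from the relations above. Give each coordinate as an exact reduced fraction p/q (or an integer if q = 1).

B = (-19, -14)

1. B_x = -19  [2·signedArea(BAC) = 0 ∩ BC · FD = -364/3]
2. B_y = -14  [2·signedArea(BAC) = 0 ∩ BC · FD = -364/3]
   → B = (-19, -14)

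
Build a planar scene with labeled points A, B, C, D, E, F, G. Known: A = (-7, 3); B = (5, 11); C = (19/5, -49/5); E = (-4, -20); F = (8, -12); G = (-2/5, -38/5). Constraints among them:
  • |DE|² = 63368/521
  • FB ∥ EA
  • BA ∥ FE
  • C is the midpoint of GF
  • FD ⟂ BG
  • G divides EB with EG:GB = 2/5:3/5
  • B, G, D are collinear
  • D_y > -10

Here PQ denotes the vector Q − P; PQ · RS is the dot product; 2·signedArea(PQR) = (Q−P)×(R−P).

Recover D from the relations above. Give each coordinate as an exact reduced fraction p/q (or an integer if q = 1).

D = (-482/521, -4902/521)

1. D_x = -482/521  [B, G, D are collinear ∩ FD ⟂ BG]
2. D_y = -4902/521  [B, G, D are collinear ∩ FD ⟂ BG]
   → D = (-482/521, -4902/521)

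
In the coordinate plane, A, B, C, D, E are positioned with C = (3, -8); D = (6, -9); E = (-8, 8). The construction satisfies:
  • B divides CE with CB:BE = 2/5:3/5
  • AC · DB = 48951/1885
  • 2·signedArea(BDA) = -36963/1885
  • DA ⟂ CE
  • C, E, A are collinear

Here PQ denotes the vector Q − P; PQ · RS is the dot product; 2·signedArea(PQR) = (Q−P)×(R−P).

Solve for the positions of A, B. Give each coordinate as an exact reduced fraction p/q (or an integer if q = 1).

1. A_x = 1670/377  [C, E, A are collinear ∩ DA ⟂ CE]
2. A_y = -3800/377  [C, E, A are collinear ∩ DA ⟂ CE]
   → A = (1670/377, -3800/377)
3. B_x = -7/5  [B divides CE with CB:BE = 2/5:3/5]
4. B_y = -8/5  [B divides CE with CB:BE = 2/5:3/5]
   → B = (-7/5, -8/5)

A = (1670/377, -3800/377)
B = (-7/5, -8/5)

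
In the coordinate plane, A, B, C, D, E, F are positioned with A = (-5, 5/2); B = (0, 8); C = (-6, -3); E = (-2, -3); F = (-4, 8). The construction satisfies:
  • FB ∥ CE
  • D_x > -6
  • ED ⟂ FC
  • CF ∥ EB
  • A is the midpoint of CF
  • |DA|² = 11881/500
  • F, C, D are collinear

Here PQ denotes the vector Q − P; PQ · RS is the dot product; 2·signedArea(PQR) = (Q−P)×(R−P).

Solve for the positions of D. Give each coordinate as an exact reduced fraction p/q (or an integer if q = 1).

D = (-734/125, -287/125)

1. D_x = -734/125  [F, C, D are collinear ∩ ED ⟂ FC]
2. D_y = -287/125  [F, C, D are collinear ∩ ED ⟂ FC]
   → D = (-734/125, -287/125)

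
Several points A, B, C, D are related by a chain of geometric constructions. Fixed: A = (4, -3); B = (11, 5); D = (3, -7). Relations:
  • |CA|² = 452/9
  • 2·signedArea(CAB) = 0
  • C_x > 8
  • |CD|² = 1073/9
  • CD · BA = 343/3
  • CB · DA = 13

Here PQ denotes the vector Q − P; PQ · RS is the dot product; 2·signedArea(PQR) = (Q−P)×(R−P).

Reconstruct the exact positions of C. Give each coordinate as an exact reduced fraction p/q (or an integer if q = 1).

1. C_x = 26/3  [2·signedArea(CAB) = 0 ∩ CD · BA = 343/3]
2. C_y = 7/3  [2·signedArea(CAB) = 0 ∩ CD · BA = 343/3]
   → C = (26/3, 7/3)

C = (26/3, 7/3)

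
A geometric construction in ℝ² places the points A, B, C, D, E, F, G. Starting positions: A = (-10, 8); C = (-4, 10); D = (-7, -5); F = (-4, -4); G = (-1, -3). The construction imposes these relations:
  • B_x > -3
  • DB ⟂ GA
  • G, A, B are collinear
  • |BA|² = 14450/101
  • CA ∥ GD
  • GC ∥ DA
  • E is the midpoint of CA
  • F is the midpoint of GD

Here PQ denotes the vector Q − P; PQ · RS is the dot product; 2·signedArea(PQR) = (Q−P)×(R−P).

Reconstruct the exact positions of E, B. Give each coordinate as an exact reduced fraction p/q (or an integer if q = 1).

B = (-245/101, -127/101)
E = (-7, 9)

1. E_x = -7  [E is the midpoint of CA]
2. E_y = 9  [E is the midpoint of CA]
   → E = (-7, 9)
3. B_x = -245/101  [G, A, B are collinear ∩ DB ⟂ GA]
4. B_y = -127/101  [G, A, B are collinear ∩ DB ⟂ GA]
   → B = (-245/101, -127/101)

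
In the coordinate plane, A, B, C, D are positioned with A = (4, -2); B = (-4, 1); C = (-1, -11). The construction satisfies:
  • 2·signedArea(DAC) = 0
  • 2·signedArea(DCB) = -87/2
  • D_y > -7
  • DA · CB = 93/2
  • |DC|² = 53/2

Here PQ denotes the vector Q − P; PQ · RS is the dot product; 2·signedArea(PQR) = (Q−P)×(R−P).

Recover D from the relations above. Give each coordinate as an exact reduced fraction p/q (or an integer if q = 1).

D = (3/2, -13/2)

1. D_x = 3/2  [2·signedArea(DAC) = 0 ∩ DA · CB = 93/2]
2. D_y = -13/2  [2·signedArea(DAC) = 0 ∩ DA · CB = 93/2]
   → D = (3/2, -13/2)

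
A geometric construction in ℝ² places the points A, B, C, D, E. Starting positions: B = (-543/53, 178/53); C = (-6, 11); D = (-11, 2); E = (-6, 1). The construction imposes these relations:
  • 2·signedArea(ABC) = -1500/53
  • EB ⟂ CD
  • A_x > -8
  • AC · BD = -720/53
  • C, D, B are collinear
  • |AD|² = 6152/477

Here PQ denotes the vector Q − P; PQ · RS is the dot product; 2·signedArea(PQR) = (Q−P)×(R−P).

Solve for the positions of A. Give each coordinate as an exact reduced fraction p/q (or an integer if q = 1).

A = (-393/53, 284/159)

1. A_x = -393/53  [2·signedArea(ABC) = -1500/53 ∩ AC · BD = -720/53]
2. A_y = 284/159  [2·signedArea(ABC) = -1500/53 ∩ AC · BD = -720/53]
   → A = (-393/53, 284/159)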